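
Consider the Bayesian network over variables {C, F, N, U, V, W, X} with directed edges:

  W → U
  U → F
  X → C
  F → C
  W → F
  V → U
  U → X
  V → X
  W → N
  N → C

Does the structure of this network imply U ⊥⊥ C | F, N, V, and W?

We examine all 6 paths between U and C:
  1. U ← W → N → C — W:fork[blocks]; N:chain[blocks] ⇒ blocked
  2. U ← W → F → C — W:fork[blocks]; F:chain[blocks] ⇒ blocked
  3. U → F ← W → N → C — F:collider[open]; W:fork[blocks]; N:chain[blocks] ⇒ blocked
  4. U → F → C — F:chain[blocks] ⇒ blocked
  5. U → X → C — X:chain[open] ⇒ active
  6. U ← V → X → C — V:fork[blocks]; X:chain[open] ⇒ blocked
At least one path is unblocked, so d-separation fails.

No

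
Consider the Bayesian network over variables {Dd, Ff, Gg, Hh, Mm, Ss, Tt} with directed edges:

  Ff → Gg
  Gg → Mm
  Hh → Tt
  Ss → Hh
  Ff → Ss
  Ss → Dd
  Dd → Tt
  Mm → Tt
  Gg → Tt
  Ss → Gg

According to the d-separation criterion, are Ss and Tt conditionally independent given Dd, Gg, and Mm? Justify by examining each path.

No

We examine all 6 paths between Ss and Tt:
Path 1: Ss → Hh → Tt
  Hh is a chain and Hh is not conditioned on — no node blocks this path, so it is active.
Path 2: Ss ← Ff → Gg → Mm → Tt
  Gg is a chain here and Gg is conditioned on, so the path is blocked at Gg.
Path 3: Ss ← Ff → Gg → Tt
  Gg is a chain here and Gg is conditioned on, so the path is blocked at Gg.
Path 4: Ss → Dd → Tt
  Dd is a chain here and Dd is conditioned on, so the path is blocked at Dd.
Path 5: Ss → Gg → Mm → Tt
  Gg is a chain here and Gg is conditioned on, so the path is blocked at Gg.
Path 6: Ss → Gg → Tt
  Gg is a chain here and Gg is conditioned on, so the path is blocked at Gg.
Since the path Ss → Hh → Tt is active, Ss and Tt are not d-separated given {Dd, Gg, Mm}.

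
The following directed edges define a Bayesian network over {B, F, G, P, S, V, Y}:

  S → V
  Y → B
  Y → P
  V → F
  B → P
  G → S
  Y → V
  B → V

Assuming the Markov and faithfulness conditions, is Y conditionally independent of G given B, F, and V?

There are 3 undirected paths between Y and G; checking each against the conditioning set {B, F, V}:
Path 1: Y → B → V ← S ← G
  B is a chain here and B is conditioned on, so the path is blocked at B.
Path 2: Y → V ← S ← G
  V is a collider and V is conditioned on, which opens it; S is a chain and S is not conditioned on — no node blocks this path, so it is active.
Path 3: Y → P ← B → V ← S ← G
  P is a collider here and neither P nor any of its descendants is conditioned on, so the collider stays closed — the path is blocked at P.
Because an active path exists, Y and G are not d-separated.

No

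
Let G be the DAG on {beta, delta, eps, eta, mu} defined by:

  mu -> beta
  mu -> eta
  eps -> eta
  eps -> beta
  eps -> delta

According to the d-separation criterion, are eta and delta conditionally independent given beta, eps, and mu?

Enumerating the 2 paths from eta to delta and testing each for blocking by {beta, eps, mu}:
  1. eta ← mu → beta ← eps → delta — mu:fork[blocks]; beta:collider[open]; eps:fork[blocks] ⇒ blocked
  2. eta ← eps → delta — eps:fork[blocks] ⇒ blocked
All paths are blocked; eta ⊥ delta | {beta, eps, mu} holds.

Yes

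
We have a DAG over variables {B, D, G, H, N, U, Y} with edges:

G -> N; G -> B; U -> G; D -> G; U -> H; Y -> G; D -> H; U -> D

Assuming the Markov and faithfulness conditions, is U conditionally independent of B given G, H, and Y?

There are 3 undirected paths between U and B; checking each against the conditioning set {G, H, Y}:
Path 1: U → H ← D → G → B
  G is a chain here and G is conditioned on, so the path is blocked at G.
Path 2: U → D → G → B
  G is a chain here and G is conditioned on, so the path is blocked at G.
Path 3: U → G → B
  G is a chain here and G is conditioned on, so the path is blocked at G.
Since every path is blocked, d-separation holds.

Yes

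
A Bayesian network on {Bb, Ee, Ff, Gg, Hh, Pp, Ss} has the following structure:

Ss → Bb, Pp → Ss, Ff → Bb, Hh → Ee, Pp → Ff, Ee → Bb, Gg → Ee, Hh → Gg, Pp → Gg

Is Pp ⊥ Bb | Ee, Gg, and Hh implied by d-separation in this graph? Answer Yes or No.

We examine all 4 paths between Pp and Bb:
Path 1: Pp → Ss → Bb
  Ss is a chain and Ss is not conditioned on — no node blocks this path, so it is active.
Path 2: Pp → Gg ← Hh → Ee → Bb
  Hh is a fork here and Hh is conditioned on, so the path is blocked at Hh.
Path 3: Pp → Gg → Ee → Bb
  Gg is a chain here and Gg is conditioned on, so the path is blocked at Gg.
Path 4: Pp → Ff → Bb
  Ff is a chain and Ff is not conditioned on — no node blocks this path, so it is active.
At least one path is unblocked, so d-separation fails.

No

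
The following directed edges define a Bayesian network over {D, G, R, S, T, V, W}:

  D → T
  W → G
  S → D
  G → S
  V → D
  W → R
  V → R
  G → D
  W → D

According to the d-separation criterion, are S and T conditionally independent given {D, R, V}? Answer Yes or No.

Yes — S and T are d-separated given {D, R, V}.

There are 4 undirected paths between S and T; checking each against the conditioning set {D, R, V}:
  1. S → D → T — D:chain[blocks] ⇒ blocked
  2. S ← G → D → T — G:fork[open]; D:chain[blocks] ⇒ blocked
  3. S ← G ← W → D → T — G:chain[open]; W:fork[open]; D:chain[blocks] ⇒ blocked
  4. S ← G ← W → R ← V → D → T — G:chain[open]; W:fork[open]; R:collider[open]; V:fork[blocks]; D:chain[blocks] ⇒ blocked
All paths are blocked; S ⊥ T | {D, R, V} holds.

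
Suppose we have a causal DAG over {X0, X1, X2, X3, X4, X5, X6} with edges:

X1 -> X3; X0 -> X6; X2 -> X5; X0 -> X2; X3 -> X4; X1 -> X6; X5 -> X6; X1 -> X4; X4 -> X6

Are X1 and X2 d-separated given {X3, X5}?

Yes — X1 and X2 are d-separated given {X3, X5}.

We examine all 6 paths between X1 and X2:
Path 1: X1 → X3 → X4 → X6 ← X0 → X2
  X3 is a chain here and X3 is conditioned on, so the path is blocked at X3.
Path 2: X1 → X3 → X4 → X6 ← X5 ← X2
  X3 is a chain here and X3 is conditioned on, so the path is blocked at X3.
Path 3: X1 → X6 ← X0 → X2
  X6 is a collider here and neither X6 nor any of its descendants is conditioned on, so the collider stays closed — the path is blocked at X6.
Path 4: X1 → X6 ← X5 ← X2
  X6 is a collider here and neither X6 nor any of its descendants is conditioned on, so the collider stays closed — the path is blocked at X6.
Path 5: X1 → X4 → X6 ← X0 → X2
  X6 is a collider here and neither X6 nor any of its descendants is conditioned on, so the collider stays closed — the path is blocked at X6.
Path 6: X1 → X4 → X6 ← X5 ← X2
  X6 is a collider here and neither X6 nor any of its descendants is conditioned on, so the collider stays closed — the path is blocked at X6.
Every path is blocked, so X1 and X2 are d-separated given {X3, X5}.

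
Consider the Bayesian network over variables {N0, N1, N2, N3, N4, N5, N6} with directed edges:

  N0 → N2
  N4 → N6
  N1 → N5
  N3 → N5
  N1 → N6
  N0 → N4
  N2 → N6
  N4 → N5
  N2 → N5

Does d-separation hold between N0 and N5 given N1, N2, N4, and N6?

Enumerating the 6 paths from N0 to N5 and testing each for blocking by {N1, N2, N4, N6}:
Path 1: N0 → N2 → N6 ← N4 → N5
  N2 is a chain here and N2 is conditioned on, so the path is blocked at N2.
Path 2: N0 → N2 → N6 ← N1 → N5
  N2 is a chain here and N2 is conditioned on, so the path is blocked at N2.
Path 3: N0 → N2 → N5
  N2 is a chain here and N2 is conditioned on, so the path is blocked at N2.
Path 4: N0 → N4 → N6 ← N2 → N5
  N4 is a chain here and N4 is conditioned on, so the path is blocked at N4.
Path 5: N0 → N4 → N6 ← N1 → N5
  N4 is a chain here and N4 is conditioned on, so the path is blocked at N4.
Path 6: N0 → N4 → N5
  N4 is a chain here and N4 is conditioned on, so the path is blocked at N4.
Every path is blocked, so N0 and N5 are d-separated given {N1, N2, N4, N6}.

Yes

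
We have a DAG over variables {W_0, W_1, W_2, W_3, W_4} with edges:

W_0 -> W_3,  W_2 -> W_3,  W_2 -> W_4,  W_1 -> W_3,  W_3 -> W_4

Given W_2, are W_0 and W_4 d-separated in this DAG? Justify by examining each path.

No

We examine all 2 paths between W_0 and W_4:
Path 1: W_0 → W_3 ← W_2 → W_4
  W_3 is a collider here and neither W_3 nor any of its descendants is conditioned on, so the collider stays closed — the path is blocked at W_3.
Path 2: W_0 → W_3 → W_4
  W_3 is a chain and W_3 is not conditioned on — no node blocks this path, so it is active.
At least one path is unblocked, so d-separation fails.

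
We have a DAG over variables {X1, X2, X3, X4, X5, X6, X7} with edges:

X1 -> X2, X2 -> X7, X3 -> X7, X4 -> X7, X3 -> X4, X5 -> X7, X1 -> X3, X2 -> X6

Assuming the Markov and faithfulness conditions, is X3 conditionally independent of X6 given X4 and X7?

There are 3 undirected paths between X3 and X6; checking each against the conditioning set {X4, X7}:
Path 1: X3 → X4 → X7 ← X2 → X6
  X4 is a chain here and X4 is conditioned on, so the path is blocked at X4.
Path 2: X3 ← X1 → X2 → X6
  X1 is a fork and X1 is not conditioned on; X2 is a chain and X2 is not conditioned on — no node blocks this path, so it is active.
Path 3: X3 → X7 ← X2 → X6
  X7 is a collider and X7 is conditioned on, which opens it; X2 is a fork and X2 is not conditioned on — no node blocks this path, so it is active.
At least one path is unblocked, so d-separation fails.

No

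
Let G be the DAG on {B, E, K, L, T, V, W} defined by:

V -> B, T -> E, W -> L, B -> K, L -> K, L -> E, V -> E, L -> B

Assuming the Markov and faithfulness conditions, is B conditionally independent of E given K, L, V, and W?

Enumerating the 3 paths from B to E and testing each for blocking by {K, L, V, W}:
Path 1: B ← L → E
  L is a fork here and L is conditioned on, so the path is blocked at L.
Path 2: B → K ← L → E
  L is a fork here and L is conditioned on, so the path is blocked at L.
Path 3: B ← V → E
  V is a fork here and V is conditioned on, so the path is blocked at V.
All paths are blocked; B ⊥ E | {K, L, V, W} holds.

Yes — B and E are d-separated given {K, L, V, W}.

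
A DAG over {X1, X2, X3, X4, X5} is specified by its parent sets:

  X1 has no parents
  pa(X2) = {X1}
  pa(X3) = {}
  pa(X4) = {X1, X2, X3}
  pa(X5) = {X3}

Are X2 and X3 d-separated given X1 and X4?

There are 2 undirected paths between X2 and X3; checking each against the conditioning set {X1, X4}:
Path 1: X2 → X4 ← X3
  X4 is a collider and X4 is conditioned on, which opens it — no node blocks this path, so it is active.
Path 2: X2 ← X1 → X4 ← X3
  X1 is a fork here and X1 is conditioned on, so the path is blocked at X1.
Since the path X2 → X4 ← X3 is active, X2 and X3 are not d-separated given {X1, X4}.

No — X2 and X3 are not d-separated given {X1, X4}.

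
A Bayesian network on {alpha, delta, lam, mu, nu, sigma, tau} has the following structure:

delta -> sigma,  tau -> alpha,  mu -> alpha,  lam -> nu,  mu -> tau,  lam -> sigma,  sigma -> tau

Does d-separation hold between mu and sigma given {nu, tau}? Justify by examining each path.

No

There are 2 undirected paths between mu and sigma; checking each against the conditioning set {nu, tau}:
Path 1: mu → tau ← sigma
  tau is a collider and tau is conditioned on, which opens it — no node blocks this path, so it is active.
Path 2: mu → alpha ← tau ← sigma
  alpha is a collider here and neither alpha nor any of its descendants is conditioned on, so the collider stays closed — the path is blocked at alpha.
At least one path is unblocked, so d-separation fails.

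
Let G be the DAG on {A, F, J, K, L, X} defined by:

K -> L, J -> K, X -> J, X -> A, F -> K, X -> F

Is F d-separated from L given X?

We examine all 2 paths between F and L:
Path 1: F ← X → J → K → L
  X is a fork here and X is conditioned on, so the path is blocked at X.
Path 2: F → K → L
  K is a chain and K is not conditioned on — no node blocks this path, so it is active.
Because an active path exists, F and L are not d-separated.

No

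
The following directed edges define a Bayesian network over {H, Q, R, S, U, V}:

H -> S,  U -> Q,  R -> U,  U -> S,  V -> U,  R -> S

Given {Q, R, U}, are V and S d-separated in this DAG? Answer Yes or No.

2 paths connect V and S; each must be blocked for d-separation to hold:
  1. V → U ← R → S — U:collider[open]; R:fork[blocks] ⇒ blocked
  2. V → U → S — U:chain[blocks] ⇒ blocked
All paths are blocked; V ⊥ S | {Q, R, U} holds.

Yes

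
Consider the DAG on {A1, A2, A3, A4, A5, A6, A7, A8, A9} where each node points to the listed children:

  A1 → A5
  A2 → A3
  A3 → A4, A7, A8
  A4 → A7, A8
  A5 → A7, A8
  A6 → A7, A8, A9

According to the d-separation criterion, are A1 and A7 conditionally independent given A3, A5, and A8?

Enumerating the 6 paths from A1 to A7 and testing each for blocking by {A3, A5, A8}:
Path 1: A1 → A5 → A7
  A5 is a chain here and A5 is conditioned on, so the path is blocked at A5.
Path 2: A1 → A5 → A8 ← A6 → A7
  A5 is a chain here and A5 is conditioned on, so the path is blocked at A5.
Path 3: A1 → A5 → A8 ← A3 → A7
  A5 is a chain here and A5 is conditioned on, so the path is blocked at A5.
Path 4: A1 → A5 → A8 ← A3 → A4 → A7
  A5 is a chain here and A5 is conditioned on, so the path is blocked at A5.
Path 5: A1 → A5 → A8 ← A4 → A7
  A5 is a chain here and A5 is conditioned on, so the path is blocked at A5.
Path 6: A1 → A5 → A8 ← A4 ← A3 → A7
  A5 is a chain here and A5 is conditioned on, so the path is blocked at A5.
All paths are blocked; A1 ⊥ A7 | {A3, A5, A8} holds.

Yes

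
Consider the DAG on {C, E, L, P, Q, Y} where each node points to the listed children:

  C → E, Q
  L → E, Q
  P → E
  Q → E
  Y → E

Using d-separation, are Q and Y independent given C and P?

3 paths connect Q and Y; each must be blocked for d-separation to hold:
Path 1: Q ← L → E ← Y
  E is a collider here and neither E nor any of its descendants is conditioned on, so the collider stays closed — the path is blocked at E.
Path 2: Q ← C → E ← Y
  C is a fork here and C is conditioned on, so the path is blocked at C.
Path 3: Q → E ← Y
  E is a collider here and neither E nor any of its descendants is conditioned on, so the collider stays closed — the path is blocked at E.
Every path is blocked, so Q and Y are d-separated given {C, P}.

Yes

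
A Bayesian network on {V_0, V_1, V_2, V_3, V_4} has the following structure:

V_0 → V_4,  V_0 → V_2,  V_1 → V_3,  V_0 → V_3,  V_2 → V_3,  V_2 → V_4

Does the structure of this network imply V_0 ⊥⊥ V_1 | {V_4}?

Yes

Enumerating the 3 paths from V_0 to V_1 and testing each for blocking by {V_4}:
  1. V_0 → V_2 → V_3 ← V_1 — V_2:chain[open]; V_3:collider[blocks] ⇒ blocked
  2. V_0 → V_4 ← V_2 → V_3 ← V_1 — V_4:collider[open]; V_2:fork[open]; V_3:collider[blocks] ⇒ blocked
  3. V_0 → V_3 ← V_1 — V_3:collider[blocks] ⇒ blocked
Every path is blocked, so V_0 and V_1 are d-separated given {V_4}.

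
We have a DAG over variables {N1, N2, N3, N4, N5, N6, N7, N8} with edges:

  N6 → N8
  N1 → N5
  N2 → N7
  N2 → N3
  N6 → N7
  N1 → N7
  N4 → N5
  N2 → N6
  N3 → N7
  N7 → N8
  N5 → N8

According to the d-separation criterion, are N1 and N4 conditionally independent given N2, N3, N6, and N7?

5 paths connect N1 and N4; each must be blocked for d-separation to hold:
Path 1: N1 → N7 ← N3 ← N2 → N6 → N8 ← N5 ← N4
  N3 is a chain here and N3 is conditioned on, so the path is blocked at N3.
Path 2: N1 → N7 ← N6 → N8 ← N5 ← N4
  N6 is a fork here and N6 is conditioned on, so the path is blocked at N6.
Path 3: N1 → N7 → N8 ← N5 ← N4
  N7 is a chain here and N7 is conditioned on, so the path is blocked at N7.
Path 4: N1 → N7 ← N2 → N6 → N8 ← N5 ← N4
  N2 is a fork here and N2 is conditioned on, so the path is blocked at N2.
Path 5: N1 → N5 ← N4
  N5 is a collider here and neither N5 nor any of its descendants is conditioned on, so the collider stays closed — the path is blocked at N5.
Since every path is blocked, d-separation holds.

Yes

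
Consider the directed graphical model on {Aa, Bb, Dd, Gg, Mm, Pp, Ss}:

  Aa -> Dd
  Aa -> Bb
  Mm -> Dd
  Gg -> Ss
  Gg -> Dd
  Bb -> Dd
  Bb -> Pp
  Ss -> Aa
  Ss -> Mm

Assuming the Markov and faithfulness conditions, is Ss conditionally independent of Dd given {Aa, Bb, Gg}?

No

4 paths connect Ss and Dd; each must be blocked for d-separation to hold:
Path 1: Ss → Aa → Dd
  Aa is a chain here and Aa is conditioned on, so the path is blocked at Aa.
Path 2: Ss → Aa → Bb → Dd
  Aa is a chain here and Aa is conditioned on, so the path is blocked at Aa.
Path 3: Ss → Mm → Dd
  Mm is a chain and Mm is not conditioned on — no node blocks this path, so it is active.
Path 4: Ss ← Gg → Dd
  Gg is a fork here and Gg is conditioned on, so the path is blocked at Gg.
At least one path is unblocked, so d-separation fails.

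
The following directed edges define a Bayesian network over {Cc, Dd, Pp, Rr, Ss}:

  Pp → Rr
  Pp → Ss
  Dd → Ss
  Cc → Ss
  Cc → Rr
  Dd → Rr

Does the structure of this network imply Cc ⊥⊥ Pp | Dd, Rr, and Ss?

There are 4 undirected paths between Cc and Pp; checking each against the conditioning set {Dd, Rr, Ss}:
Path 1: Cc → Ss ← Dd → Rr ← Pp
  Dd is a fork here and Dd is conditioned on, so the path is blocked at Dd.
Path 2: Cc → Ss ← Pp
  Ss is a collider and Ss is conditioned on, which opens it — no node blocks this path, so it is active.
Path 3: Cc → Rr ← Dd → Ss ← Pp
  Dd is a fork here and Dd is conditioned on, so the path is blocked at Dd.
Path 4: Cc → Rr ← Pp
  Rr is a collider and Rr is conditioned on, which opens it — no node blocks this path, so it is active.
Since the path Cc → Ss ← Pp is active, Cc and Pp are not d-separated given {Dd, Rr, Ss}.

No — Cc and Pp are not d-separated given {Dd, Rr, Ss}.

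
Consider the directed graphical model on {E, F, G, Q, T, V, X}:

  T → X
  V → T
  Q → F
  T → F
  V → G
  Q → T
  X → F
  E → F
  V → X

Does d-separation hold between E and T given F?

4 paths connect E and T; each must be blocked for d-separation to hold:
Path 1: E → F ← Q → T
  F is a collider and F is conditioned on, which opens it; Q is a fork and Q is not conditioned on — no node blocks this path, so it is active.
Path 2: E → F ← X ← V → T
  F is a collider and F is conditioned on, which opens it; X is a chain and X is not conditioned on; V is a fork and V is not conditioned on — no node blocks this path, so it is active.
Path 3: E → F ← X ← T
  F is a collider and F is conditioned on, which opens it; X is a chain and X is not conditioned on — no node blocks this path, so it is active.
Path 4: E → F ← T
  F is a collider and F is conditioned on, which opens it — no node blocks this path, so it is active.
Because an active path exists, E and T are not d-separated.

No — E and T are not d-separated given {F}.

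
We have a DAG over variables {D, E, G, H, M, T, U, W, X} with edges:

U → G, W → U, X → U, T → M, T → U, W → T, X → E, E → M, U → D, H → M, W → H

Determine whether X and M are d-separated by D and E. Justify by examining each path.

No

We examine all 5 paths between X and M:
Path 1: X → E → M
  E is a chain here and E is conditioned on, so the path is blocked at E.
Path 2: X → U ← W → T → M
  U is a collider and its descendant D is conditioned on, which opens it; W is a fork and W is not conditioned on; T is a chain and T is not conditioned on — no node blocks this path, so it is active.
Path 3: X → U ← W → H → M
  U is a collider and its descendant D is conditioned on, which opens it; W is a fork and W is not conditioned on; H is a chain and H is not conditioned on — no node blocks this path, so it is active.
Path 4: X → U ← T ← W → H → M
  U is a collider and its descendant D is conditioned on, which opens it; T is a chain and T is not conditioned on; W is a fork and W is not conditioned on; H is a chain and H is not conditioned on — no node blocks this path, so it is active.
Path 5: X → U ← T → M
  U is a collider and its descendant D is conditioned on, which opens it; T is a fork and T is not conditioned on — no node blocks this path, so it is active.
Since the path X → U ← W → T → M is active, X and M are not d-separated given {D, E}.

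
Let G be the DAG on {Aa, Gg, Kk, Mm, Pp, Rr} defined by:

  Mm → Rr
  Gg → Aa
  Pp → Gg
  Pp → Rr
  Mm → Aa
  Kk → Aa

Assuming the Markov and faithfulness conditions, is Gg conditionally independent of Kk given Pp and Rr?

There are 2 undirected paths between Gg and Kk; checking each against the conditioning set {Pp, Rr}:
Path 1: Gg → Aa ← Kk
  Aa is a collider here and neither Aa nor any of its descendants is conditioned on, so the collider stays closed — the path is blocked at Aa.
Path 2: Gg ← Pp → Rr ← Mm → Aa ← Kk
  Pp is a fork here and Pp is conditioned on, so the path is blocked at Pp.
Since every path is blocked, d-separation holds.

Yes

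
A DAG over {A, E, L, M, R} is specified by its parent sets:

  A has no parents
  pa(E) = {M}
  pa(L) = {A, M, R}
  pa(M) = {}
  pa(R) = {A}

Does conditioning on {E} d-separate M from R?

Yes

We examine all 2 paths between M and R:
Path 1: M → L ← R
  L is a collider here and neither L nor any of its descendants is conditioned on, so the collider stays closed — the path is blocked at L.
Path 2: M → L ← A → R
  L is a collider here and neither L nor any of its descendants is conditioned on, so the collider stays closed — the path is blocked at L.
Every path is blocked, so M and R are d-separated given {E}.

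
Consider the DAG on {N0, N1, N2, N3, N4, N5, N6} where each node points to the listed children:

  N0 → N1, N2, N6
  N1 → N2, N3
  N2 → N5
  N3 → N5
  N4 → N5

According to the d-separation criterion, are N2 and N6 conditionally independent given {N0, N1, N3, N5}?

Yes

There are 3 undirected paths between N2 and N6; checking each against the conditioning set {N0, N1, N3, N5}:
Path 1: N2 ← N0 → N6
  N0 is a fork here and N0 is conditioned on, so the path is blocked at N0.
Path 2: N2 ← N1 ← N0 → N6
  N1 is a chain here and N1 is conditioned on, so the path is blocked at N1.
Path 3: N2 → N5 ← N3 ← N1 ← N0 → N6
  N3 is a chain here and N3 is conditioned on, so the path is blocked at N3.
All paths are blocked; N2 ⊥ N6 | {N0, N1, N3, N5} holds.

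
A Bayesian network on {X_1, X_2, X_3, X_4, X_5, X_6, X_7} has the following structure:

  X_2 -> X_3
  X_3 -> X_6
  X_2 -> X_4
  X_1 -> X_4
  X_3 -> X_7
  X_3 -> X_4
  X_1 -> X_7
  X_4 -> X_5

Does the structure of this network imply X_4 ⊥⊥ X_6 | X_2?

3 paths connect X_4 and X_6; each must be blocked for d-separation to hold:
Path 1: X_4 ← X_2 → X_3 → X_6
  X_2 is a fork here and X_2 is conditioned on, so the path is blocked at X_2.
Path 2: X_4 ← X_1 → X_7 ← X_3 → X_6
  X_7 is a collider here and neither X_7 nor any of its descendants is conditioned on, so the collider stays closed — the path is blocked at X_7.
Path 3: X_4 ← X_3 → X_6
  X_3 is a fork and X_3 is not conditioned on — no node blocks this path, so it is active.
Since the path X_4 ← X_3 → X_6 is active, X_4 and X_6 are not d-separated given {X_2}.

No — X_4 and X_6 are not d-separated given {X_2}.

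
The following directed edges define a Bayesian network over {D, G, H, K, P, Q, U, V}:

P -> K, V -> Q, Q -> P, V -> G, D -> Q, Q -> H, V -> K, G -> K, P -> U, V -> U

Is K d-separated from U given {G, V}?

We examine all 6 paths between K and U:
Path 1: K ← V → Q → P → U
  V is a fork here and V is conditioned on, so the path is blocked at V.
Path 2: K ← V → U
  V is a fork here and V is conditioned on, so the path is blocked at V.
Path 3: K ← P ← Q ← V → U
  V is a fork here and V is conditioned on, so the path is blocked at V.
Path 4: K ← P → U
  P is a fork and P is not conditioned on — no node blocks this path, so it is active.
Path 5: K ← G ← V → Q → P → U
  G is a chain here and G is conditioned on, so the path is blocked at G.
Path 6: K ← G ← V → U
  G is a chain here and G is conditioned on, so the path is blocked at G.
At least one path is unblocked, so d-separation fails.

No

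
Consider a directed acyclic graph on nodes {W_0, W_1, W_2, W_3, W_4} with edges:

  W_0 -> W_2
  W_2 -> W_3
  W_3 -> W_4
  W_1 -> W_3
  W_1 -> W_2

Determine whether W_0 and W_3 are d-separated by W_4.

We examine all 2 paths between W_0 and W_3:
  1. W_0 → W_2 → W_3 — W_2:chain[open] ⇒ active
  2. W_0 → W_2 ← W_1 → W_3 — W_2:collider[open]; W_1:fork[open] ⇒ active
Because an active path exists, W_0 and W_3 are not d-separated.

No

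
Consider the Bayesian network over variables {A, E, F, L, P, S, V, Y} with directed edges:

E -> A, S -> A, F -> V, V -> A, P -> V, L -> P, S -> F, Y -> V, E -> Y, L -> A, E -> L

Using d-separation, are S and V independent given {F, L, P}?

Yes

We examine all 6 paths between S and V:
Path 1: S → F → V
  F is a chain here and F is conditioned on, so the path is blocked at F.
Path 2: S → A ← V
  A is a collider here and neither A nor any of its descendants is conditioned on, so the collider stays closed — the path is blocked at A.
Path 3: S → A ← L → P → V
  A is a collider here and neither A nor any of its descendants is conditioned on, so the collider stays closed — the path is blocked at A.
Path 4: S → A ← L ← E → Y → V
  A is a collider here and neither A nor any of its descendants is conditioned on, so the collider stays closed — the path is blocked at A.
Path 5: S → A ← E → L → P → V
  A is a collider here and neither A nor any of its descendants is conditioned on, so the collider stays closed — the path is blocked at A.
Path 6: S → A ← E → Y → V
  A is a collider here and neither A nor any of its descendants is conditioned on, so the collider stays closed — the path is blocked at A.
Since every path is blocked, d-separation holds.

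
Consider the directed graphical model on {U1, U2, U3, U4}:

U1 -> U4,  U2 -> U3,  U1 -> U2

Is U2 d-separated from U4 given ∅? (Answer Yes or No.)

Only one path connects U2 and U4:
Path 1: U2 ← U1 → U4
  U1 is a fork and U1 is not conditioned on — no node blocks this path, so it is active.
Because an active path exists, U2 and U4 are not d-separated.

No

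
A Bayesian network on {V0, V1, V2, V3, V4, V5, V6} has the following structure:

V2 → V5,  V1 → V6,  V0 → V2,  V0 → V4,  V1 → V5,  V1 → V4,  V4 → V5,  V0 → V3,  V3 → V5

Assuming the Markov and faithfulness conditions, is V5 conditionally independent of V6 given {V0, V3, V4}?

No

Enumerating the 4 paths from V5 to V6 and testing each for blocking by {V0, V3, V4}:
Path 1: V5 ← V3 ← V0 → V4 ← V1 → V6
  V3 is a chain here and V3 is conditioned on, so the path is blocked at V3.
Path 2: V5 ← V4 ← V1 → V6
  V4 is a chain here and V4 is conditioned on, so the path is blocked at V4.
Path 3: V5 ← V2 ← V0 → V4 ← V1 → V6
  V0 is a fork here and V0 is conditioned on, so the path is blocked at V0.
Path 4: V5 ← V1 → V6
  V1 is a fork and V1 is not conditioned on — no node blocks this path, so it is active.
Since the path V5 ← V1 → V6 is active, V5 and V6 are not d-separated given {V0, V3, V4}.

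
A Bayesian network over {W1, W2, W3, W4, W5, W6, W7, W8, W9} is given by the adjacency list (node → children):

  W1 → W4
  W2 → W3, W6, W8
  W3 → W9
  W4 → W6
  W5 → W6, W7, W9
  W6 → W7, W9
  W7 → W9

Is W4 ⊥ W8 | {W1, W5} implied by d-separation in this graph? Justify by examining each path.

There are 6 undirected paths between W4 and W8; checking each against the conditioning set {W1, W5}:
Path 1: W4 → W6 ← W5 → W9 ← W3 ← W2 → W8
  W6 is a collider here and neither W6 nor any of its descendants is conditioned on, so the collider stays closed — the path is blocked at W6.
Path 2: W4 → W6 ← W5 → W7 → W9 ← W3 ← W2 → W8
  W6 is a collider here and neither W6 nor any of its descendants is conditioned on, so the collider stays closed — the path is blocked at W6.
Path 3: W4 → W6 ← W2 → W8
  W6 is a collider here and neither W6 nor any of its descendants is conditioned on, so the collider stays closed — the path is blocked at W6.
Path 4: W4 → W6 → W9 ← W3 ← W2 → W8
  W9 is a collider here and neither W9 nor any of its descendants is conditioned on, so the collider stays closed — the path is blocked at W9.
Path 5: W4 → W6 → W7 ← W5 → W9 ← W3 ← W2 → W8
  W7 is a collider here and neither W7 nor any of its descendants is conditioned on, so the collider stays closed — the path is blocked at W7.
Path 6: W4 → W6 → W7 → W9 ← W3 ← W2 → W8
  W9 is a collider here and neither W9 nor any of its descendants is conditioned on, so the collider stays closed — the path is blocked at W9.
All paths are blocked; W4 ⊥ W8 | {W1, W5} holds.

Yes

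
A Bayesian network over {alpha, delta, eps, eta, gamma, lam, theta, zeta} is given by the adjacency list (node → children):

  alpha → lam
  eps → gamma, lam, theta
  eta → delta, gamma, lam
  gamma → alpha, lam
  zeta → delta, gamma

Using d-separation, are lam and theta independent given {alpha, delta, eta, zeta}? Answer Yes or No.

No

There are 5 undirected paths between lam and theta; checking each against the conditioning set {alpha, delta, eta, zeta}:
Path 1: lam ← eps → theta
  eps is a fork and eps is not conditioned on — no node blocks this path, so it is active.
Path 2: lam ← eta → delta ← zeta → gamma ← eps → theta
  eta is a fork here and eta is conditioned on, so the path is blocked at eta.
Path 3: lam ← eta → gamma ← eps → theta
  eta is a fork here and eta is conditioned on, so the path is blocked at eta.
Path 4: lam ← gamma ← eps → theta
  gamma is a chain and gamma is not conditioned on; eps is a fork and eps is not conditioned on — no node blocks this path, so it is active.
Path 5: lam ← alpha ← gamma ← eps → theta
  alpha is a chain here and alpha is conditioned on, so the path is blocked at alpha.
At least one path is unblocked, so d-separation fails.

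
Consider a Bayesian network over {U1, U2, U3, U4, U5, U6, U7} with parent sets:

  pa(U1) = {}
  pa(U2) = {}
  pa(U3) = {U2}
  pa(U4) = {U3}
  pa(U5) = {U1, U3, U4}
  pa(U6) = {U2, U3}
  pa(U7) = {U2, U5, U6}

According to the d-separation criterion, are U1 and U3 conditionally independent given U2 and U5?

Enumerating the 6 paths from U1 to U3 and testing each for blocking by {U2, U5}:
Path 1: U1 → U5 → U7 ← U2 → U3
  U5 is a chain here and U5 is conditioned on, so the path is blocked at U5.
Path 2: U1 → U5 → U7 ← U2 → U6 ← U3
  U5 is a chain here and U5 is conditioned on, so the path is blocked at U5.
Path 3: U1 → U5 → U7 ← U6 ← U2 → U3
  U5 is a chain here and U5 is conditioned on, so the path is blocked at U5.
Path 4: U1 → U5 → U7 ← U6 ← U3
  U5 is a chain here and U5 is conditioned on, so the path is blocked at U5.
Path 5: U1 → U5 ← U4 ← U3
  U5 is a collider and U5 is conditioned on, which opens it; U4 is a chain and U4 is not conditioned on — no node blocks this path, so it is active.
Path 6: U1 → U5 ← U3
  U5 is a collider and U5 is conditioned on, which opens it — no node blocks this path, so it is active.
Since the path U1 → U5 ← U4 ← U3 is active, U1 and U3 are not d-separated given {U2, U5}.

No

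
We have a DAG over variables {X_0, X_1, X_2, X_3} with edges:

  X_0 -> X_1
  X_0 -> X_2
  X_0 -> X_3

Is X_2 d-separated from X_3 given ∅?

Only one path connects X_2 and X_3:
  1. X_2 ← X_0 → X_3 — X_0:fork[open] ⇒ active
Because an active path exists, X_2 and X_3 are not d-separated.

No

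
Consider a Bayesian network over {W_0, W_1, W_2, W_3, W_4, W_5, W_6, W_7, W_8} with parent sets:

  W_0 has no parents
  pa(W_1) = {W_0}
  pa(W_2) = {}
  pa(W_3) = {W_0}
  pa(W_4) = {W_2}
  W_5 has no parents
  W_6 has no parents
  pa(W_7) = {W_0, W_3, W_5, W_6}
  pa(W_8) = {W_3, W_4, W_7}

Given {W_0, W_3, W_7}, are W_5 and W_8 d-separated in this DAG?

Yes — W_5 and W_8 are d-separated given {W_0, W_3, W_7}.

3 paths connect W_5 and W_8; each must be blocked for d-separation to hold:
Path 1: W_5 → W_7 ← W_3 → W_8
  W_3 is a fork here and W_3 is conditioned on, so the path is blocked at W_3.
Path 2: W_5 → W_7 → W_8
  W_7 is a chain here and W_7 is conditioned on, so the path is blocked at W_7.
Path 3: W_5 → W_7 ← W_0 → W_3 → W_8
  W_0 is a fork here and W_0 is conditioned on, so the path is blocked at W_0.
All paths are blocked; W_5 ⊥ W_8 | {W_0, W_3, W_7} holds.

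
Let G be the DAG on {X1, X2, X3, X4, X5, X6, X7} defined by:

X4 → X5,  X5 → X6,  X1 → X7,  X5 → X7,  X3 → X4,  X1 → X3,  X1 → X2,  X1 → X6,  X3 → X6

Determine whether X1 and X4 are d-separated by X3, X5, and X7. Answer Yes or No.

Enumerating the 6 paths from X1 to X4 and testing each for blocking by {X3, X5, X7}:
Path 1: X1 → X6 ← X5 ← X4
  X6 is a collider here and neither X6 nor any of its descendants is conditioned on, so the collider stays closed — the path is blocked at X6.
Path 2: X1 → X6 ← X3 → X4
  X6 is a collider here and neither X6 nor any of its descendants is conditioned on, so the collider stays closed — the path is blocked at X6.
Path 3: X1 → X7 ← X5 → X6 ← X3 → X4
  X5 is a fork here and X5 is conditioned on, so the path is blocked at X5.
Path 4: X1 → X7 ← X5 ← X4
  X5 is a chain here and X5 is conditioned on, so the path is blocked at X5.
Path 5: X1 → X3 → X6 ← X5 ← X4
  X3 is a chain here and X3 is conditioned on, so the path is blocked at X3.
Path 6: X1 → X3 → X4
  X3 is a chain here and X3 is conditioned on, so the path is blocked at X3.
Since every path is blocked, d-separation holds.

Yes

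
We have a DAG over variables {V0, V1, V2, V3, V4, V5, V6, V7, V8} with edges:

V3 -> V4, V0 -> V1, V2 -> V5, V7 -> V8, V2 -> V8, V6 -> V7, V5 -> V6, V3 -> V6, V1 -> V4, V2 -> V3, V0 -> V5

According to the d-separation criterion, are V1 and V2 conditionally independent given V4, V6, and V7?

Enumerating the 6 paths from V1 to V2 and testing each for blocking by {V4, V6, V7}:
  1. V1 → V4 ← V3 ← V2 — V4:collider[open]; V3:chain[open] ⇒ active
  2. V1 → V4 ← V3 → V6 ← V5 ← V2 — V4:collider[open]; V3:fork[open]; V6:collider[open]; V5:chain[open] ⇒ active
  3. V1 → V4 ← V3 → V6 → V7 → V8 ← V2 — V4:collider[open]; V3:fork[open]; V6:chain[blocks]; V7:chain[blocks]; V8:collider[blocks] ⇒ blocked
  4. V1 ← V0 → V5 ← V2 — V0:fork[open]; V5:collider[open] ⇒ active
  5. V1 ← V0 → V5 → V6 ← V3 ← V2 — V0:fork[open]; V5:chain[open]; V6:collider[open]; V3:chain[open] ⇒ active
  6. V1 ← V0 → V5 → V6 → V7 → V8 ← V2 — V0:fork[open]; V5:chain[open]; V6:chain[blocks]; V7:chain[blocks]; V8:collider[blocks] ⇒ blocked
Since the path V1 → V4 ← V3 ← V2 is active, V1 and V2 are not d-separated given {V4, V6, V7}.

No — V1 and V2 are not d-separated given {V4, V6, V7}.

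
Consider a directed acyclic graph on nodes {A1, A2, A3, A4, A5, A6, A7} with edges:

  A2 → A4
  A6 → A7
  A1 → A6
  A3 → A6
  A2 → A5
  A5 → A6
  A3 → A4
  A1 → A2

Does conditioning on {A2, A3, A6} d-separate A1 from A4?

Yes

4 paths connect A1 and A4; each must be blocked for d-separation to hold:
  1. A1 → A2 → A5 → A6 ← A3 → A4 — A2:chain[blocks]; A5:chain[open]; A6:collider[open]; A3:fork[blocks] ⇒ blocked
  2. A1 → A2 → A4 — A2:chain[blocks] ⇒ blocked
  3. A1 → A6 ← A3 → A4 — A6:collider[open]; A3:fork[blocks] ⇒ blocked
  4. A1 → A6 ← A5 ← A2 → A4 — A6:collider[open]; A5:chain[open]; A2:fork[blocks] ⇒ blocked
All paths are blocked; A1 ⊥ A4 | {A2, A3, A6} holds.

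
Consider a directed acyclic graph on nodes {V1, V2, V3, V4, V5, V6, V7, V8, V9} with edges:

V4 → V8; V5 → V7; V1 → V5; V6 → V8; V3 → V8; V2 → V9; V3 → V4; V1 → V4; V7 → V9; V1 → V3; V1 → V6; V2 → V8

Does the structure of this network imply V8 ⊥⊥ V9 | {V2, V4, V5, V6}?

There are 6 undirected paths between V8 and V9; checking each against the conditioning set {V2, V4, V5, V6}:
  1. V8 ← V6 ← V1 → V5 → V7 → V9 — V6:chain[blocks]; V1:fork[open]; V5:chain[blocks]; V7:chain[open] ⇒ blocked
  2. V8 ← V3 ← V1 → V5 → V7 → V9 — V3:chain[open]; V1:fork[open]; V5:chain[blocks]; V7:chain[open] ⇒ blocked
  3. V8 ← V3 → V4 ← V1 → V5 → V7 → V9 — V3:fork[open]; V4:collider[open]; V1:fork[open]; V5:chain[blocks]; V7:chain[open] ⇒ blocked
  4. V8 ← V2 → V9 — V2:fork[blocks] ⇒ blocked
  5. V8 ← V4 ← V1 → V5 → V7 → V9 — V4:chain[blocks]; V1:fork[open]; V5:chain[blocks]; V7:chain[open] ⇒ blocked
  6. V8 ← V4 ← V3 ← V1 → V5 → V7 → V9 — V4:chain[blocks]; V3:chain[open]; V1:fork[open]; V5:chain[blocks]; V7:chain[open] ⇒ blocked
Since every path is blocked, d-separation holds.

Yes — V8 and V9 are d-separated given {V2, V4, V5, V6}.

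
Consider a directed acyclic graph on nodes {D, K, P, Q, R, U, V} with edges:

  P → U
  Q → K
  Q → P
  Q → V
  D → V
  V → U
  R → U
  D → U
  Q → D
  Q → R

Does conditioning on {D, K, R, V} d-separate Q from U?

6 paths connect Q and U; each must be blocked for d-separation to hold:
Path 1: Q → D → U
  D is a chain here and D is conditioned on, so the path is blocked at D.
Path 2: Q → D → V → U
  D is a chain here and D is conditioned on, so the path is blocked at D.
Path 3: Q → V ← D → U
  D is a fork here and D is conditioned on, so the path is blocked at D.
Path 4: Q → V → U
  V is a chain here and V is conditioned on, so the path is blocked at V.
Path 5: Q → R → U
  R is a chain here and R is conditioned on, so the path is blocked at R.
Path 6: Q → P → U
  P is a chain and P is not conditioned on — no node blocks this path, so it is active.
Since the path Q → P → U is active, Q and U are not d-separated given {D, K, R, V}.

No — Q and U are not d-separated given {D, K, R, V}.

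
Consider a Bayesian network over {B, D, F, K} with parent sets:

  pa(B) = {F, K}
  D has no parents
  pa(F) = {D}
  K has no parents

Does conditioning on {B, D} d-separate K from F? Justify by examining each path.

There is one path between K and F:
Path 1: K → B ← F
  B is a collider and B is conditioned on, which opens it — no node blocks this path, so it is active.
Since the path K → B ← F is active, K and F are not d-separated given {B, D}.

No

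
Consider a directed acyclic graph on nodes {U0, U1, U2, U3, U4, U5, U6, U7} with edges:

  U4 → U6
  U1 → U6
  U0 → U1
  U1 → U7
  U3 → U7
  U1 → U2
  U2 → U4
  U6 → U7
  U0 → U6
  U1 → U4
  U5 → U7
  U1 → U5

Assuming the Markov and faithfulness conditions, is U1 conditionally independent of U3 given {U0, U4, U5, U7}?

No

We examine all 6 paths between U1 and U3:
Path 1: U1 → U2 → U4 → U6 → U7 ← U3
  U4 is a chain here and U4 is conditioned on, so the path is blocked at U4.
Path 2: U1 ← U0 → U6 → U7 ← U3
  U0 is a fork here and U0 is conditioned on, so the path is blocked at U0.
Path 3: U1 → U6 → U7 ← U3
  U6 is a chain and U6 is not conditioned on; U7 is a collider and U7 is conditioned on, which opens it — no node blocks this path, so it is active.
Path 4: U1 → U4 → U6 → U7 ← U3
  U4 is a chain here and U4 is conditioned on, so the path is blocked at U4.
Path 5: U1 → U7 ← U3
  U7 is a collider and U7 is conditioned on, which opens it — no node blocks this path, so it is active.
Path 6: U1 → U5 → U7 ← U3
  U5 is a chain here and U5 is conditioned on, so the path is blocked at U5.
Since the path U1 → U6 → U7 ← U3 is active, U1 and U3 are not d-separated given {U0, U4, U5, U7}.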